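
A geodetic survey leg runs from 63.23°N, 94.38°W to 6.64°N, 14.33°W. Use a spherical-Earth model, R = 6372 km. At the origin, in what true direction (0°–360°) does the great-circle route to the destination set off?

N = sin Δλ·cos φ₂ = +0.9784;  D = cos φ₁ sin φ₂ − sin φ₁ cos φ₂ cos Δλ = -0.1012
initial course = atan2(N, D) = 95.90°

95.9°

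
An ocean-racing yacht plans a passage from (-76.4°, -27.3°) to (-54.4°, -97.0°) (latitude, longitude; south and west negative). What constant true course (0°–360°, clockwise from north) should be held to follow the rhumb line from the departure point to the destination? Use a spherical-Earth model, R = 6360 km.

309.2°

Δψ = ln[tan(π/4+φ₂/2)/tan(π/4+φ₁/2)] = +0.9905
Δλ = -1.2165 rad (taken the short way round)
course = atan2(Δλ, Δψ) = 309.15°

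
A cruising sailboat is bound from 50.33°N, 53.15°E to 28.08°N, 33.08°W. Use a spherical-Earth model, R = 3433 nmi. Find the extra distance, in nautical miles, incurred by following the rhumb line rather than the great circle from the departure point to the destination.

181 nmi

Great circle: cos σ = sin φ₁ sin φ₂ + cos φ₁ cos φ₂ cos Δλ,  σ = 1.1600 rad → d_gc = 3982.2 nmi
Rhumb line: Δψ = -0.5087, q = Δφ/Δψ = 0.7634, d_rh = R√(Δφ²+q²Δλ²) = 4163.4 nmi
Excess = 4163.4 − 3982.2 = 181.2 ≈ 181 nmi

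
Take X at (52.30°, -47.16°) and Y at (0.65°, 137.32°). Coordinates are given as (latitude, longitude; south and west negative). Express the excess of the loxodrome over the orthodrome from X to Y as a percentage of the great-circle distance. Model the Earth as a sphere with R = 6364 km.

24.1%

Great circle: σ = 2.2151 rad → d_gc = Rσ = 14096.9 km
Rhumb: Δφ = -0.9015, Δλ = -3.0634, Δψ = -1.0634, q = Δφ/Δψ = 0.8478 → d_rh = R√(Δφ²+q²Δλ²) = 17494.8 km
Excess = (17494.8 − 14096.9) / 14096.9 = 3397.9 / 14096.9 = 24.10% ≈ 24.1%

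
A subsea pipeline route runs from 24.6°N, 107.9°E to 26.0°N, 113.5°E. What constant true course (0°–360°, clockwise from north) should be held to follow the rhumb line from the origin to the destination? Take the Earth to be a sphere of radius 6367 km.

Δψ = ln[tan(π/4+φ₂/2)/tan(π/4+φ₁/2)] = +0.0270
Δλ = +0.0977 rad (taken the short way round)
course = atan2(Δλ, Δψ) = 74.54°

74.5°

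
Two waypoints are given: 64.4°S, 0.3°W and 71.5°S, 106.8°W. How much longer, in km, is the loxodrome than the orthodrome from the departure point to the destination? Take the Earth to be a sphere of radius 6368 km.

554 km

Great circle: cos σ = sin φ₁ sin φ₂ + cos φ₁ cos φ₂ cos Δλ,  σ = 0.6158 rad → d_gc = 3921.7 km
Rhumb line: Δψ = -0.3329, q = Δφ/Δψ = 0.3722, d_rh = R√(Δφ²+q²Δλ²) = 4476.0 km
Excess = 4476.0 − 3921.7 = 554.3 ≈ 554 km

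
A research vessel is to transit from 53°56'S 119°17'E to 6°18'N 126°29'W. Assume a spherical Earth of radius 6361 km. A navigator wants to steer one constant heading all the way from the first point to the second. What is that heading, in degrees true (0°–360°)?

58.3°

Δψ = ln[tan(π/4+φ₂/2)/tan(π/4+φ₁/2)] = +1.2324
Δλ = +1.9937 rad (taken the short way round)
course = atan2(Δλ, Δψ) = 58.28°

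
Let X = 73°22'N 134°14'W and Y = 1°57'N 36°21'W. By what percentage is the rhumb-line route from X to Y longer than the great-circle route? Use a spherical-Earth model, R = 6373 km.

6.5%

Great circle: σ = 1.5774 rad → d_gc = Rσ = 10053.0 km
Rhumb: Δφ = -1.2465, Δλ = +1.7084, Δψ = -1.8889, q = Δφ/Δψ = 0.6599 → d_rh = R√(Δφ²+q²Δλ²) = 10710.8 km
Excess = (10710.8 − 10053.0) / 10053.0 = 657.8 / 10053.0 = 6.54% ≈ 6.5%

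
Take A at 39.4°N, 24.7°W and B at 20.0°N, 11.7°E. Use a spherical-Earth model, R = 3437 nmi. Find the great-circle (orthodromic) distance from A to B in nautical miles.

2203 nmi

Haversine: a = sin²(Δφ/2)+cos φ₁ cos φ₂ sin²(Δλ/2) = 0.09923;  σ = 2·atan2(√a,√(1−a))
σ = 36.722° → d = Rσ = 3437·0.64091 = 2203 nmi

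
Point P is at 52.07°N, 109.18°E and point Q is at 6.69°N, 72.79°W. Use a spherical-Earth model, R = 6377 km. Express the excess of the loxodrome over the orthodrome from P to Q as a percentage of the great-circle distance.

Great circle: σ = 2.1156 rad → d_gc = Rσ = 13491.3 km
Rhumb: Δφ = -0.7920, Δλ = +3.1072, Δψ = -0.9511, q = Δφ/Δψ = 0.8327 → d_rh = R√(Δφ²+q²Δλ²) = 17256.1 km
Excess = (17256.1 − 13491.3) / 13491.3 = 3764.8 / 13491.3 = 27.91% ≈ 27.9%

27.9%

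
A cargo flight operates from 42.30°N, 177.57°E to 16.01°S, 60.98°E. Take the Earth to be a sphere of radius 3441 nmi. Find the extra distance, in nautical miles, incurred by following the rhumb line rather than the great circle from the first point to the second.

Great circle: cos σ = sin φ₁ sin φ₂ + cos φ₁ cos φ₂ cos Δλ,  σ = 2.0988 rad → d_gc = 7222.1 nmi
Rhumb line: Δψ = -1.0994, q = Δφ/Δψ = 0.9257, d_rh = R√(Δφ²+q²Δλ²) = 7367.4 nmi
Excess = 7367.4 − 7222.1 = 145.3 ≈ 145 nmi

145 nmi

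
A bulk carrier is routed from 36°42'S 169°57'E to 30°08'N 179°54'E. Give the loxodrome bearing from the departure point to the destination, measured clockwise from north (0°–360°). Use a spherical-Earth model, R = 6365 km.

Δψ = ln[tan(π/4+φ₂/2)/tan(π/4+φ₁/2)] = +1.2414
Δλ = +0.1737 rad (taken the short way round)
course = atan2(Δλ, Δψ) = 7.96°

8.0°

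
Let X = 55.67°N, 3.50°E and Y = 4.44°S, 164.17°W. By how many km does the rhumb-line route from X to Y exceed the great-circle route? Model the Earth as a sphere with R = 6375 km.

Great circle: cos σ = sin φ₁ sin φ₂ + cos φ₁ cos φ₂ cos Δλ,  σ = 2.2309 rad → d_gc = 14222.2 km
Rhumb line: Δψ = -1.2524, q = Δφ/Δψ = 0.8377, d_rh = R√(Δφ²+q²Δλ²) = 16999.1 km
Excess = 16999.1 − 14222.2 = 2776.9 ≈ 2777 km

2777 km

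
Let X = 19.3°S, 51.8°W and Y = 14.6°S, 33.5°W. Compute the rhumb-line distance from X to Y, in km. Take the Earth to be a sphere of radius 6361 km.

2012 km

Rhumb course C = atan2(Δλ, Δψ) with Δψ = ln[tan(π/4+φ₂/2)/tan(π/4+φ₁/2)] = +0.0858, Δλ = +0.3194 → C = 74.97°
d = R·|Δφ| / |cos C| = 6361·0.08203 / 0.25939 = 2012 km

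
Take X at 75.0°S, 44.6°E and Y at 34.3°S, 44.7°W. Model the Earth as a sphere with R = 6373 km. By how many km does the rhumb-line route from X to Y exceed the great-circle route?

480 km

Great circle: cos σ = sin φ₁ sin φ₂ + cos φ₁ cos φ₂ cos Δλ,  σ = 0.9921 rad → d_gc = 6322.6 km
Rhumb line: Δψ = +1.3896, q = Δφ/Δψ = 0.5112, d_rh = R√(Δφ²+q²Δλ²) = 6802.6 km
Excess = 6802.6 − 6322.6 = 480.0 ≈ 480 km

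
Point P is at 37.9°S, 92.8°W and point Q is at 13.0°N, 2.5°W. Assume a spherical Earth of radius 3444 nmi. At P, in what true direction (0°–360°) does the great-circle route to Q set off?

θ = atan2( sin Δλ·cos φ₂ ,  cos φ₁ sin φ₂ − sin φ₁ cos φ₂ cos Δλ )
  = atan2(+0.9744, +0.1744) = 79.85°

79.9°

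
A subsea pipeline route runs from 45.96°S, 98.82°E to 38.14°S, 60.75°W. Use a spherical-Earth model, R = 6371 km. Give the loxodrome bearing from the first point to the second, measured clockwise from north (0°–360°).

273.8°

Δψ = ln[tan(π/4+φ₂/2)/tan(π/4+φ₁/2)] = +0.1842
Δλ = -2.7850 rad (taken the short way round)
course = atan2(Δλ, Δψ) = 273.78°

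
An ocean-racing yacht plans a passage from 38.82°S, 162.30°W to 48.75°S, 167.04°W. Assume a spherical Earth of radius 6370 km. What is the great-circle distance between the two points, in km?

1167 km

Haversine: a = sin²(Δφ/2)+cos φ₁ cos φ₂ sin²(Δλ/2) = 0.00837;  σ = 2·atan2(√a,√(1−a))
σ = 10.498° → d = Rσ = 6370·0.18322 = 1167 km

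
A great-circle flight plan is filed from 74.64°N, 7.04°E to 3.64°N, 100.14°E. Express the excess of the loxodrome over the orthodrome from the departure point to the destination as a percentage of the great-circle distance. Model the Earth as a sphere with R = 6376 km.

6.1%

Great circle: σ = 1.5239 rad → d_gc = Rσ = 9716.1 km
Rhumb: Δφ = -1.2392, Δλ = +1.6249, Δψ = -1.9400, q = Δφ/Δψ = 0.6387 → d_rh = R√(Δφ²+q²Δλ²) = 10306.3 km
Excess = (10306.3 − 9716.1) / 9716.1 = 590.2 / 9716.1 = 6.07% ≈ 6.1%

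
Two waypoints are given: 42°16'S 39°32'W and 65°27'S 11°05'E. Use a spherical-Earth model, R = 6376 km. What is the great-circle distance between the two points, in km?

Haversine: a = sin²(Δφ/2)+cos φ₁ cos φ₂ sin²(Δλ/2) = 0.09656;  σ = 2·atan2(√a,√(1−a))
σ = 36.209° → d = Rσ = 6376·0.63196 = 4029 km

4029 km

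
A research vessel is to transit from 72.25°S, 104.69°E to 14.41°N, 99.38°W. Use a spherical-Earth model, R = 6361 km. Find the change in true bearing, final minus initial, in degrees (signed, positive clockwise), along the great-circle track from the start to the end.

-144.4°

Initial bearing θ₁ = atan2(sin Δλ cos φ₂, cos φ₁ sin φ₂ − sin φ₁ cos φ₂ cos Δλ) = 152.73°
Final bearing θ₂ = (initial bearing from the destination back to the start) + 180° = 8.29°
Δθ = θ₂ − θ₁ = -144.4°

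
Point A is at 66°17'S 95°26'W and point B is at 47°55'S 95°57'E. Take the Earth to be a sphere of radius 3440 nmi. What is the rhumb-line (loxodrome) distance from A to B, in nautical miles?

5472 nmi

Δψ = ln[tan(π/4+φ₂/2)/tan(π/4+φ₁/2)] = +0.6055;  Δφ = +0.3206 rad,  Δλ = -2.9429 rad
q = Δφ/Δψ = 0.5294
d = R·√(Δφ² + q²Δλ²) = 3440·1.59070 = 5472 nmi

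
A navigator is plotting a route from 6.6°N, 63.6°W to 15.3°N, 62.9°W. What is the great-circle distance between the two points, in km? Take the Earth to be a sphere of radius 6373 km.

971 km

Haversine: a = sin²(Δφ/2)+cos φ₁ cos φ₂ sin²(Δλ/2) = 0.00579;  σ = 2·atan2(√a,√(1−a))
σ = 8.727° → d = Rσ = 6373·0.15232 = 971 km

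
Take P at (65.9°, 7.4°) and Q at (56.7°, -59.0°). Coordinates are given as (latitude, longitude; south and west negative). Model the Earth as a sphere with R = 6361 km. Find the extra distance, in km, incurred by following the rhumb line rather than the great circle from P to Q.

Great circle: cos σ = sin φ₁ sin φ₂ + cos φ₁ cos φ₂ cos Δλ,  σ = 0.5497 rad → d_gc = 3496.4 km
Rhumb line: Δψ = -0.3372, q = Δφ/Δψ = 0.4762, d_rh = R√(Δφ²+q²Δλ²) = 3656.3 km
Excess = 3656.3 − 3496.4 = 159.9 ≈ 160 km

160 km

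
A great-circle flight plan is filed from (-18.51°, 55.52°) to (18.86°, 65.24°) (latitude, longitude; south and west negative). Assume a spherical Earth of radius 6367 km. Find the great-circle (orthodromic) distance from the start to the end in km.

Haversine: a = sin²(Δφ/2)+cos φ₁ cos φ₂ sin²(Δλ/2) = 0.10907;  σ = 2·atan2(√a,√(1−a))
σ = 38.570° → d = Rσ = 6367·0.67317 = 4286 km

4286 km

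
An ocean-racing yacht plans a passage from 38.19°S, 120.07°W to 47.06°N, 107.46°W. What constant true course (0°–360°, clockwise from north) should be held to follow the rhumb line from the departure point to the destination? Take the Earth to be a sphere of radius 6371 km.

7.6°

Δψ = ln[tan(π/4+φ₂/2)/tan(π/4+φ₁/2)] = +1.6554
Δλ = +0.2201 rad (taken the short way round)
course = atan2(Δλ, Δψ) = 7.57°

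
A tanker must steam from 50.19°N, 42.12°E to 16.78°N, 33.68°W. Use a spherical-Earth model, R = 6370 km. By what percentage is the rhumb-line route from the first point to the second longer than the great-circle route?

Great circle: σ = 1.1895 rad → d_gc = Rσ = 7577.0 km
Rhumb: Δφ = -0.5831, Δλ = -1.3230, Δψ = -0.7187, q = Δφ/Δψ = 0.8113 → d_rh = R√(Δφ²+q²Δλ²) = 7781.2 km
Excess = (7781.2 − 7577.0) / 7577.0 = 204.2 / 7577.0 = 2.69% ≈ 2.7%

2.7%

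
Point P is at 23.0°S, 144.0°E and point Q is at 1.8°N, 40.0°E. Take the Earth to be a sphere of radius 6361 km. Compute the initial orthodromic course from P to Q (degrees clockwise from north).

θ = atan2( sin Δλ·cos φ₂ ,  cos φ₁ sin φ₂ − sin φ₁ cos φ₂ cos Δλ )
  = atan2(-0.9698, -0.0656) = 266.13°

266.1°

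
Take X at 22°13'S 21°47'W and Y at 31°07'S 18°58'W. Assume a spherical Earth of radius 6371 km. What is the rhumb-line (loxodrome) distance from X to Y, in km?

Δψ = ln[tan(π/4+φ₂/2)/tan(π/4+φ₁/2)] = -0.1741;  Δφ = -0.1553 rad,  Δλ = +0.0492 rad
q = Δφ/Δψ = 0.8923
d = R·√(Δφ² + q²Δλ²) = 6371·0.16141 = 1028 km

1028 km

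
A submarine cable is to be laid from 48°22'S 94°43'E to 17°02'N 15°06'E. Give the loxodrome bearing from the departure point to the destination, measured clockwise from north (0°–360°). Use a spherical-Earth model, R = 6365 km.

312.4°

Δψ = ln[tan(π/4+φ₂/2)/tan(π/4+φ₁/2)] = +1.2688
Δλ = -1.3896 rad (taken the short way round)
course = atan2(Δλ, Δψ) = 312.40°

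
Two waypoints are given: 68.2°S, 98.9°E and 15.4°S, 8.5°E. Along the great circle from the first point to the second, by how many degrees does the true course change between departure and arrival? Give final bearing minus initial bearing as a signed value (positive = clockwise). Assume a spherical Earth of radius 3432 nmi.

+73.7°

Initial bearing θ₁ = atan2(sin Δλ cos φ₂, cos φ₁ sin φ₂ − sin φ₁ cos φ₂ cos Δλ) = 263.79°
Final bearing θ₂ = (initial bearing from the destination back to the start) + 180° = 337.48°
Δθ = θ₂ − θ₁ = +73.7°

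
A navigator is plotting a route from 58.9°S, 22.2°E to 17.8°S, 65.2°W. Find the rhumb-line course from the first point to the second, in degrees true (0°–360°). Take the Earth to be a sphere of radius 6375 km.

Meridional parts: M(φ₁)=-1.2792, M(φ₂)=-0.3158 → ΔM = +0.9634;  Δλ = -1.5254 rad
tan C = Δλ / ΔM = -1.5834 → C = 302.27°

302.3°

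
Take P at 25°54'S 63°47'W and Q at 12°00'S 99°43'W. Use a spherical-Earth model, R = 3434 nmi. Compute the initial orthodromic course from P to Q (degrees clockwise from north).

285.5°

N = sin Δλ·cos φ₂ = -0.5740;  D = cos φ₁ sin φ₂ − sin φ₁ cos φ₂ cos Δλ = +0.1589
initial course = atan2(N, D) = 285.48°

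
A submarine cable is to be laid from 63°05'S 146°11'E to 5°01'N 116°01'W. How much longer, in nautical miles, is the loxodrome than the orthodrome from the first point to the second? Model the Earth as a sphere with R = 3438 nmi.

Great circle: cos σ = sin φ₁ sin φ₂ + cos φ₁ cos φ₂ cos Δλ,  σ = 1.7104 rad → d_gc = 5880.4 nmi
Rhumb line: Δψ = +1.5177, q = Δφ/Δψ = 0.7832, d_rh = R√(Δφ²+q²Δλ²) = 6149.8 nmi
Excess = 6149.8 − 5880.4 = 269.4 ≈ 269 nmi

269 nmi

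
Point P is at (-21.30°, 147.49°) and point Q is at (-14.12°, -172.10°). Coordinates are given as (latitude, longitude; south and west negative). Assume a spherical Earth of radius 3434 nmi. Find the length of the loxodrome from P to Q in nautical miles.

2345 nmi

Δψ = ln[tan(π/4+φ₂/2)/tan(π/4+φ₁/2)] = +0.1317;  Δφ = +0.1253 rad,  Δλ = +0.7053 rad
q = Δφ/Δψ = 0.9519
d = R·√(Δφ² + q²Δλ²) = 3434·0.68293 = 2345 nmi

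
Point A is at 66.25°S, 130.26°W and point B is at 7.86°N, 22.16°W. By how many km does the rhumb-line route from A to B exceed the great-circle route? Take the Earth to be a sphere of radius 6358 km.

Great circle: cos σ = sin φ₁ sin φ₂ + cos φ₁ cos φ₂ cos Δλ,  σ = 1.8226 rad → d_gc = 11587.9 km
Rhumb line: Δψ = +1.6969, q = Δφ/Δψ = 0.7622, d_rh = R√(Δφ²+q²Δλ²) = 12297.7 km
Excess = 12297.7 − 11587.9 = 709.8 ≈ 710 km

710 km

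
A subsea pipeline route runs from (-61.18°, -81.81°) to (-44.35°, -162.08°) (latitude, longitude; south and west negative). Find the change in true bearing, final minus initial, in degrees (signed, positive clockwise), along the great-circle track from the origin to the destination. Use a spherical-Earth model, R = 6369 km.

At departure: θ₁ = atan2(sin Δλ cos φ₂, cos φ₁ sin φ₂ − sin φ₁ cos φ₂ cos Δλ) = 251.85°
At arrival: θ₂ = atan2(sin Δλ cos φ₁, −cos φ₂ sin φ₁ + sin φ₂ cos φ₁ cos Δλ) = 320.17°
Δθ = θ₂ − θ₁ = +68.3°

+68.3°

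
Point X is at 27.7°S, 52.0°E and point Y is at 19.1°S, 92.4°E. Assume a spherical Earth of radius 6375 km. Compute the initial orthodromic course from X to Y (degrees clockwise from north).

N = sin Δλ·cos φ₂ = +0.6124;  D = cos φ₁ sin φ₂ − sin φ₁ cos φ₂ cos Δλ = +0.0448
initial course = atan2(N, D) = 85.82°

85.8°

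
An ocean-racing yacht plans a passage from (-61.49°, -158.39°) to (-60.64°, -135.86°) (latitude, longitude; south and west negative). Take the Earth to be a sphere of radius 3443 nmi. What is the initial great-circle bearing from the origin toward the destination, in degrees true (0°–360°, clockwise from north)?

N = sin Δλ·cos φ₂ = +0.1879;  D = cos φ₁ sin φ₂ − sin φ₁ cos φ₂ cos Δλ = -0.0180
initial course = atan2(N, D) = 95.49°

95.5°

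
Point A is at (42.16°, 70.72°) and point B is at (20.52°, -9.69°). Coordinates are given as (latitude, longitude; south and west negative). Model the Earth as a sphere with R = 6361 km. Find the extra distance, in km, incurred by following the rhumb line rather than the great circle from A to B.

Great circle: cos σ = sin φ₁ sin φ₂ + cos φ₁ cos φ₂ cos Δλ,  σ = 1.2122 rad → d_gc = 7711.0 km
Rhumb line: Δψ = -0.4469, q = Δφ/Δψ = 0.8452, d_rh = R√(Δφ²+q²Δλ²) = 7918.3 km
Excess = 7918.3 − 7711.0 = 207.3 ≈ 207 km

207 km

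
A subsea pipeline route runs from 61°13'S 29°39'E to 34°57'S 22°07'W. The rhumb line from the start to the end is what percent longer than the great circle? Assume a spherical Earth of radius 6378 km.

Great circle: σ = 0.7283 rad → d_gc = Rσ = 4644.9 km
Rhumb: Δφ = +0.4584, Δλ = -0.9035, Δψ = +0.7085, q = Δφ/Δψ = 0.6471 → d_rh = R√(Δφ²+q²Δλ²) = 4738.6 km
Excess = (4738.6 − 4644.9) / 4644.9 = 93.7 / 4644.9 = 2.02% ≈ 2.0%

2.0%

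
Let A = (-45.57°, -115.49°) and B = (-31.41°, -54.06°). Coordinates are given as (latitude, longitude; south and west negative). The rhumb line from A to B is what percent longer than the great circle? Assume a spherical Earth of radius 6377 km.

2.0%

Great circle: σ = 0.8528 rad → d_gc = Rσ = 5438.2 km
Rhumb: Δφ = +0.2471, Δλ = +1.0722, Δψ = +0.3176, q = Δφ/Δψ = 0.7782 → d_rh = R√(Δφ²+q²Δλ²) = 5549.0 km
Excess = (5549.0 − 5438.2) / 5438.2 = 110.8 / 5438.2 = 2.04% ≈ 2.0%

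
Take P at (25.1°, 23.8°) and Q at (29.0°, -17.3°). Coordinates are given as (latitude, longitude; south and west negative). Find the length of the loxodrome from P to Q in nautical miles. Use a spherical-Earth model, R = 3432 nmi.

2204 nmi

Rhumb course C = atan2(Δλ, Δψ) with Δψ = ln[tan(π/4+φ₂/2)/tan(π/4+φ₁/2)] = +0.0765, Δλ = -0.7173 → C = 276.08°
d = R·|Δφ| / |cos C| = 3432·0.06807 / 0.10598 = 2204 nmi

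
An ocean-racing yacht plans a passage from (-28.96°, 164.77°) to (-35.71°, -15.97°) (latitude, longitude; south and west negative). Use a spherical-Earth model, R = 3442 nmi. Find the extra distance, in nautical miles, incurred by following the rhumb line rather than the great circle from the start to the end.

Great circle: cos σ = sin φ₁ sin φ₂ + cos φ₁ cos φ₂ cos Δλ,  σ = 2.0128 rad → d_gc = 6928.14 nmi
Rhumb line: Δψ = -0.1396, q = Δφ/Δψ = 0.8441, d_rh = R√(Δφ²+q²Δλ²) = 9098.58 nmi
Excess = 9098.58 − 6928.14 = 2170.44 ≈ 2170 nmi

2170 nmi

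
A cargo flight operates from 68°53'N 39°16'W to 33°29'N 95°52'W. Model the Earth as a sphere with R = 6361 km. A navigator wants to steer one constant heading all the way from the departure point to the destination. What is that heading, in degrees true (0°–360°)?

Meridional parts: M(φ₁)=+1.6799, M(φ₂)=+0.6208 → ΔM = -1.0591;  Δλ = -0.9879 rad
tan C = Δλ / ΔM = +0.9327 → C = 223.01°

223.0°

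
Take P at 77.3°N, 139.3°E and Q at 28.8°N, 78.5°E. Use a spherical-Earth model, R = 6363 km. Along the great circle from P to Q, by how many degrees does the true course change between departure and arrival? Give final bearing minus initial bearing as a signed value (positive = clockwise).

-54.4°

Initial bearing θ₁ = atan2(sin Δλ cos φ₂, cos φ₁ sin φ₂ − sin φ₁ cos φ₂ cos Δλ) = 247.87°
Final bearing θ₂ = (initial bearing from the destination back to the start) + 180° = 193.44°
Δθ = θ₂ − θ₁ = -54.4°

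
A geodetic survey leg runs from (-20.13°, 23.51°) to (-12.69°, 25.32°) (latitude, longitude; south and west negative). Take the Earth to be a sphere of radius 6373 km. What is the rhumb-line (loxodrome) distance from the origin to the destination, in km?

850 km

Δψ = ln[tan(π/4+φ₂/2)/tan(π/4+φ₁/2)] = +0.1355;  Δφ = +0.1299 rad,  Δλ = +0.0316 rad
q = Δφ/Δψ = 0.9585
d = R·√(Δφ² + q²Δλ²) = 6373·0.13334 = 850 km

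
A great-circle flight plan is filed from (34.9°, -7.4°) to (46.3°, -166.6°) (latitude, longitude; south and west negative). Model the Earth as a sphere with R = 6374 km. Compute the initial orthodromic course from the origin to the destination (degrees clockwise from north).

345.7°

θ = atan2( sin Δλ·cos φ₂ ,  cos φ₁ sin φ₂ − sin φ₁ cos φ₂ cos Δλ )
  = atan2(-0.2453, +0.9625) = 345.70°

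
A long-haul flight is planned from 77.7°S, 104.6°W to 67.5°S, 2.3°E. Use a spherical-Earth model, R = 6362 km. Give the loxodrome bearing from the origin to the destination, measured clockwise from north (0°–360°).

71.8°

Meridional parts: M(φ₁)=-2.2279, M(φ₂)=-1.6149 → ΔM = +0.6130;  Δλ = +1.8658 rad
tan C = Δλ / ΔM = +3.0435 → C = 71.81°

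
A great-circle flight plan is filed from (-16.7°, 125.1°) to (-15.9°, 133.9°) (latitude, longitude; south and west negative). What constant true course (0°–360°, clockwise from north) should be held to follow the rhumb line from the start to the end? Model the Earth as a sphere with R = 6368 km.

Meridional parts: M(φ₁)=-0.2957, M(φ₂)=-0.2811 → ΔM = +0.0145;  Δλ = +0.1536 rad
tan C = Δλ / ΔM = +10.5578 → C = 84.59°

84.6°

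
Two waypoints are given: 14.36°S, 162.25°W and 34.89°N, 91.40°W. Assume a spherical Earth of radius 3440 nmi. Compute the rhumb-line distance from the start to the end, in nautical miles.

Δψ = ln[tan(π/4+φ₂/2)/tan(π/4+φ₁/2)] = +0.9038;  Δφ = +0.8596 rad,  Δλ = +1.2366 rad
q = Δφ/Δψ = 0.9511
d = R·√(Δφ² + q²Δλ²) = 3440·1.45671 = 5011 nmi

5011 nmi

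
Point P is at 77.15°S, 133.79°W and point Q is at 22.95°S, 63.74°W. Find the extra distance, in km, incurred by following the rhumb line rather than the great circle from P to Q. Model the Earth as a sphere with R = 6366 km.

288 km

Great circle: cos σ = sin φ₁ sin φ₂ + cos φ₁ cos φ₂ cos Δλ,  σ = 1.1040 rad → d_gc = 7028.0 km
Rhumb line: Δψ = +1.7721, q = Δφ/Δψ = 0.5338, d_rh = R√(Δφ²+q²Δλ²) = 7316.2 km
Excess = 7316.2 − 7028.0 = 288.2 ≈ 288 km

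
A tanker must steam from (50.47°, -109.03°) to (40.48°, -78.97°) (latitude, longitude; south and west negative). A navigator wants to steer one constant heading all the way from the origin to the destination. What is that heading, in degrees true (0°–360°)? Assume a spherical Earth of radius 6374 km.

115.4°

Meridional parts: M(φ₁)=+1.0235, M(φ₂)=+0.7739 → ΔM = -0.2496;  Δλ = +0.5246 rad
tan C = Δλ / ΔM = -2.1018 → C = 115.44°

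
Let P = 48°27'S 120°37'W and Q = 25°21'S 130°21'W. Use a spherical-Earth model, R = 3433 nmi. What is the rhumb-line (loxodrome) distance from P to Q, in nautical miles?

Rhumb course C = atan2(Δλ, Δψ) with Δψ = ln[tan(π/4+φ₂/2)/tan(π/4+φ₁/2)] = +0.5116, Δλ = -0.1699 → C = 341.63°
d = R·|Δφ| / |cos C| = 3433·0.40317 / 0.94905 = 1458 nmi

1458 nmi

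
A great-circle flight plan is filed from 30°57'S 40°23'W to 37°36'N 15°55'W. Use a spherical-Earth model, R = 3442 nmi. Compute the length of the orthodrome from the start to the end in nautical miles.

4341 nmi

Haversine: a = sin²(Δφ/2)+cos φ₁ cos φ₂ sin²(Δλ/2) = 0.34766;  σ = 2·atan2(√a,√(1−a))
σ = 72.261° → d = Rσ = 3442·1.26120 = 4341 nmi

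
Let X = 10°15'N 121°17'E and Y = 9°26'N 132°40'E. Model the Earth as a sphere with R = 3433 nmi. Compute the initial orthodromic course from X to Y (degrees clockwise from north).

93.2°

N = sin Δλ·cos φ₂ = +0.1947;  D = cos φ₁ sin φ₂ − sin φ₁ cos φ₂ cos Δλ = -0.0108
initial course = atan2(N, D) = 93.17°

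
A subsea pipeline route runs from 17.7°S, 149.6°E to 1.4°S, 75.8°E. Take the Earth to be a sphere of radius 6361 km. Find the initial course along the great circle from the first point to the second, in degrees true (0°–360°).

θ = atan2( sin Δλ·cos φ₂ ,  cos φ₁ sin φ₂ − sin φ₁ cos φ₂ cos Δλ )
  = atan2(-0.9600, +0.0615) = 273.67°

273.7°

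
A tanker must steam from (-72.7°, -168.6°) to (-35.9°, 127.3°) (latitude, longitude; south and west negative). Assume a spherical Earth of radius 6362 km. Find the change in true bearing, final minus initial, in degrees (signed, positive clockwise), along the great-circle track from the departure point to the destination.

+56.4°

Initial bearing θ₁ = atan2(sin Δλ cos φ₂, cos φ₁ sin φ₂ − sin φ₁ cos φ₂ cos Δλ) = 282.64°
Final bearing θ₂ = (initial bearing from the destination back to the start) + 180° = 339.01°
Δθ = θ₂ − θ₁ = +56.4°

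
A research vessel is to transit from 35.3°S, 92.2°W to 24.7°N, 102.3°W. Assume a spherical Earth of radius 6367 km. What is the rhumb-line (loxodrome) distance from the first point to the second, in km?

Rhumb course C = atan2(Δλ, Δψ) with Δψ = ln[tan(π/4+φ₂/2)/tan(π/4+φ₁/2)] = +1.1043, Δλ = -0.1763 → C = 350.93°
d = R·|Δφ| / |cos C| = 6367·1.04720 / 0.98750 = 6752 km

6752 km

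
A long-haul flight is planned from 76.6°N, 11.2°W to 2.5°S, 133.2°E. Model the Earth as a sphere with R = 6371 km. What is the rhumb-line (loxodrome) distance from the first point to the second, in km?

Δψ = ln[tan(π/4+φ₂/2)/tan(π/4+φ₁/2)] = -2.1852;  Δφ = -1.3806 rad,  Δλ = +2.5203 rad
q = Δφ/Δψ = 0.6318
d = R·√(Δφ² + q²Δλ²) = 6371·2.10741 = 13426 km

13426 km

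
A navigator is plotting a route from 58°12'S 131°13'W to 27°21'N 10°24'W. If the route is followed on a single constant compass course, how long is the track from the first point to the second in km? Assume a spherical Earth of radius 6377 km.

14898 km

Δψ = ln[tan(π/4+φ₂/2)/tan(π/4+φ₁/2)] = +1.7523;  Δφ = +1.4931 rad,  Δλ = +2.1086 rad
q = Δφ/Δψ = 0.8521
d = R·√(Δφ² + q²Δλ²) = 6377·2.33616 = 14898 km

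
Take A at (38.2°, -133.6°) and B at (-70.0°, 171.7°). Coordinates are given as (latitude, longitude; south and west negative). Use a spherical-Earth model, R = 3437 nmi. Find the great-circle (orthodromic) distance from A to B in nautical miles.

cos σ = sin φ₁ sin φ₂ + cos φ₁ cos φ₂ cos Δλ
      = sin(38.20°)sin(-70.00°) + cos(38.20°)cos(-70.00°)cos(-54.70°) = -0.4258
σ = 115.201° → d = Rσ = 3437·2.01064 = 6911 nmi

6911 nmi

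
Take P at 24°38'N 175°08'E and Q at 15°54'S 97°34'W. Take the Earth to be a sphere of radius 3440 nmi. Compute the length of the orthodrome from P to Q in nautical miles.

Haversine: a = sin²(Δφ/2)+cos φ₁ cos φ₂ sin²(Δλ/2) = 0.53650;  σ = 2·atan2(√a,√(1−a))
σ = 94.187° → d = Rσ = 3440·1.64387 = 5655 nmi

5655 nmi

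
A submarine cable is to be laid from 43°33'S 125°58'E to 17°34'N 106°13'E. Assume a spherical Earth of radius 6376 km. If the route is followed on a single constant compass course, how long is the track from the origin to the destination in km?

Δψ = ln[tan(π/4+φ₂/2)/tan(π/4+φ₁/2)] = +1.1575;  Δφ = +1.0667 rad,  Δλ = -0.3447 rad
q = Δφ/Δψ = 0.9215
d = R·√(Δφ² + q²Δλ²) = 6376·1.11298 = 7096 km

7096 km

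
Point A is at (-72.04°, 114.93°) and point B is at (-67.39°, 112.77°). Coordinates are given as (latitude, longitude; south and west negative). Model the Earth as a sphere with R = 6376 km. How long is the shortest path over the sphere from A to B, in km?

524 km

cos σ = sin φ₁ sin φ₂ + cos φ₁ cos φ₂ cos Δλ
      = sin(-72.04°)sin(-67.39°) + cos(-72.04°)cos(-67.39°)cos(-2.16°) = 0.9966
σ = 4.709° → d = Rσ = 6376·0.08219 = 524 km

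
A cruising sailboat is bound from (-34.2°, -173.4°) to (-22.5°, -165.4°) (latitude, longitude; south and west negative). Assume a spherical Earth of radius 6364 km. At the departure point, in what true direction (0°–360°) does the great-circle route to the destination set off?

33.0°

N = sin Δλ·cos φ₂ = +0.1286;  D = cos φ₁ sin φ₂ − sin φ₁ cos φ₂ cos Δλ = +0.1977
initial course = atan2(N, D) = 33.03°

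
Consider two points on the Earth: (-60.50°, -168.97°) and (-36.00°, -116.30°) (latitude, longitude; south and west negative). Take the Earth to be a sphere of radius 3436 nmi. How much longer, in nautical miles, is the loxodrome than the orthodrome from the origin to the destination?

52 nmi

Great circle: cos σ = sin φ₁ sin φ₂ + cos φ₁ cos φ₂ cos Δλ,  σ = 0.7179 rad → d_gc = 2466.8 nmi
Rhumb line: Δψ = +0.6603, q = Δφ/Δψ = 0.6476, d_rh = R√(Δφ²+q²Δλ²) = 2518.6 nmi
Excess = 2518.6 − 2466.8 = 51.8 ≈ 52 nmi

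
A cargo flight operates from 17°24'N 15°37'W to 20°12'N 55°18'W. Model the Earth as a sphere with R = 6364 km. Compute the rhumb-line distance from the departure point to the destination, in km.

Δψ = ln[tan(π/4+φ₂/2)/tan(π/4+φ₁/2)] = +0.0516;  Δφ = +0.0489 rad,  Δλ = -0.6926 rad
q = Δφ/Δψ = 0.9465
d = R·√(Δφ² + q²Δλ²) = 6364·0.65739 = 4184 km

4184 km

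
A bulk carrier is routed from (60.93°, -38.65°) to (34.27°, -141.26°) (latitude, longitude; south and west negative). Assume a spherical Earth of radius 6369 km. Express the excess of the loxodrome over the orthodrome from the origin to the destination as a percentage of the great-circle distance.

Great circle: σ = 1.1544 rad → d_gc = Rσ = 7352.1 km
Rhumb: Δφ = -0.4653, Δλ = -1.7909, Δψ = -0.7125, q = Δφ/Δψ = 0.6530 → d_rh = R√(Δφ²+q²Δλ²) = 8016.4 km
Excess = (8016.4 − 7352.1) / 7352.1 = 664.3 / 7352.1 = 9.04% ≈ 9.0%

9.0%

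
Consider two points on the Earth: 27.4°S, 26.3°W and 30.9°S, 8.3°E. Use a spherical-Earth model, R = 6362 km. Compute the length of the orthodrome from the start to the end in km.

3364 km

Haversine: a = sin²(Δφ/2)+cos φ₁ cos φ₂ sin²(Δλ/2) = 0.06830;  σ = 2·atan2(√a,√(1−a))
σ = 30.300° → d = Rσ = 6362·0.52883 = 3364 km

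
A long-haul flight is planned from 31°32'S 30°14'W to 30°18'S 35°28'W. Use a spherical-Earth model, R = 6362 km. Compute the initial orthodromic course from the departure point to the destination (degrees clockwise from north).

284.0°

N = sin Δλ·cos φ₂ = -0.0788;  D = cos φ₁ sin φ₂ − sin φ₁ cos φ₂ cos Δλ = +0.0196
initial course = atan2(N, D) = 284.00°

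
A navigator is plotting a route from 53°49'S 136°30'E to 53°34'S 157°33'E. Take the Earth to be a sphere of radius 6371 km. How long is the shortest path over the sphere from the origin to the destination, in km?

1381 km

Haversine: a = sin²(Δφ/2)+cos φ₁ cos φ₂ sin²(Δλ/2) = 0.01170;  σ = 2·atan2(√a,√(1−a))
σ = 12.421° → d = Rσ = 6371·0.21679 = 1381 km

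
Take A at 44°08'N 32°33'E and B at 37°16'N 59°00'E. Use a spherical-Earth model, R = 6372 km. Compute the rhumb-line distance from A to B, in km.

Rhumb course C = atan2(Δλ, Δψ) with Δψ = ln[tan(π/4+φ₂/2)/tan(π/4+φ₁/2)] = -0.1583, Δλ = +0.4616 → C = 108.93°
d = R·|Δφ| / |cos C| = 6372·0.11985 / 0.32440 = 2354 km

2354 km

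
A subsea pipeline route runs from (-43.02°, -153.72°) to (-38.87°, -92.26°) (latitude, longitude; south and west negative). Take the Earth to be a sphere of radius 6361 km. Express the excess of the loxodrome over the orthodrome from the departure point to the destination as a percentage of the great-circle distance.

2.2%

Great circle: σ = 0.7952 rad → d_gc = Rσ = 5058.5 km
Rhumb: Δφ = +0.0724, Δλ = +1.0727, Δψ = +0.0959, q = Δφ/Δψ = 0.7549 → d_rh = R√(Δφ²+q²Δλ²) = 5171.7 km
Excess = (5171.7 − 5058.5) / 5058.5 = 113.2 / 5058.5 = 2.24% ≈ 2.2%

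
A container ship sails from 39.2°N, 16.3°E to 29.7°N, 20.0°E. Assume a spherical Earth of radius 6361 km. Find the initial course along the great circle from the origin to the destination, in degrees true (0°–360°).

161.1°

N = sin Δλ·cos φ₂ = +0.0561;  D = cos φ₁ sin φ₂ − sin φ₁ cos φ₂ cos Δλ = -0.1639
initial course = atan2(N, D) = 161.12°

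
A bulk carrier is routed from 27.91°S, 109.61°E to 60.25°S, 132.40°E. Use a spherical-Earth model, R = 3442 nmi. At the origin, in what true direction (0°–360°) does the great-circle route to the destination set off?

160.8°

N = sin Δλ·cos φ₂ = +0.1922;  D = cos φ₁ sin φ₂ − sin φ₁ cos φ₂ cos Δλ = -0.5531
initial course = atan2(N, D) = 160.84°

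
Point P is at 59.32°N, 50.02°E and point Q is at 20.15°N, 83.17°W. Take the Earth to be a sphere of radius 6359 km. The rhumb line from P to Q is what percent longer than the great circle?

14.4%

Great circle: σ = 1.6024 rad → d_gc = Rσ = 10189.6 km
Rhumb: Δφ = -0.6836, Δλ = -2.3246, Δψ = -0.9343, q = Δφ/Δψ = 0.7317 → d_rh = R√(Δφ²+q²Δλ²) = 11657.4 km
Excess = (11657.4 − 10189.6) / 10189.6 = 1467.8 / 10189.6 = 14.40% ≈ 14.4%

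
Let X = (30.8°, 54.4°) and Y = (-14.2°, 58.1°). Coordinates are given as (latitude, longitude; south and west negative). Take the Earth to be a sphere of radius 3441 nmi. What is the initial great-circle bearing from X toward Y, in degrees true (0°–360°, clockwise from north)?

174.9°

θ = atan2( sin Δλ·cos φ₂ ,  cos φ₁ sin φ₂ − sin φ₁ cos φ₂ cos Δλ )
  = atan2(+0.0626, -0.7061) = 174.94°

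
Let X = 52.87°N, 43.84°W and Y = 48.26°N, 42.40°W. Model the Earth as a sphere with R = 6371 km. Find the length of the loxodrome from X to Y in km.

Δψ = ln[tan(π/4+φ₂/2)/tan(π/4+φ₁/2)] = -0.1268;  Δφ = -0.0805 rad,  Δλ = +0.0251 rad
q = Δφ/Δψ = 0.6345
d = R·√(Δφ² + q²Δλ²) = 6371·0.08202 = 523 km

523 km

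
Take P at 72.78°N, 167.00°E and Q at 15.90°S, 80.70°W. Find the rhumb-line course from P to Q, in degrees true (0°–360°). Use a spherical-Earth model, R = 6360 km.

Δψ = ln[tan(π/4+φ₂/2)/tan(π/4+φ₁/2)] = -2.1689
Δλ = +1.9600 rad (taken the short way round)
course = atan2(Δλ, Δψ) = 137.90°

137.9°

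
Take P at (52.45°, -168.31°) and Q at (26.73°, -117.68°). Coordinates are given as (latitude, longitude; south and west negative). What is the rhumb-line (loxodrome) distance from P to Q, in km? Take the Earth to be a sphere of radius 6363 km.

Δψ = ln[tan(π/4+φ₂/2)/tan(π/4+φ₁/2)] = -0.5946;  Δφ = -0.4489 rad,  Δλ = +0.8837 rad
q = Δφ/Δψ = 0.7550
d = R·√(Δφ² + q²Δλ²) = 6363·0.80414 = 5117 km

5117 km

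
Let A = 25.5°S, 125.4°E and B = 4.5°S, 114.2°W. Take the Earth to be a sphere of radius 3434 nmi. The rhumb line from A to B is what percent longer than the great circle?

Great circle: σ = 2.0060 rad → d_gc = Rσ = 6888.4 nmi
Rhumb: Δφ = +0.3665, Δλ = +2.1014, Δψ = +0.3819, q = Δφ/Δψ = 0.9597 → d_rh = R√(Δφ²+q²Δλ²) = 7038.9 nmi
Excess = (7038.9 − 6888.4) / 6888.4 = 150.5 / 6888.4 = 2.18% ≈ 2.2%

2.2%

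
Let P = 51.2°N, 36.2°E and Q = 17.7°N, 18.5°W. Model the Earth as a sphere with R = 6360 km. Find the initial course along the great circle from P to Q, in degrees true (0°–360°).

252.9°

θ = atan2( sin Δλ·cos φ₂ ,  cos φ₁ sin φ₂ − sin φ₁ cos φ₂ cos Δλ )
  = atan2(-0.7775, -0.2385) = 252.95°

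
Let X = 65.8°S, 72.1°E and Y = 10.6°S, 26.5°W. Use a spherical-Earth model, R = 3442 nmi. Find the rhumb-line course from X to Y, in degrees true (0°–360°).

Meridional parts: M(φ₁)=-1.5400, M(φ₂)=-0.1861 → ΔM = +1.3539;  Δλ = -1.7209 rad
tan C = Δλ / ΔM = -1.2710 → C = 308.19°

308.2°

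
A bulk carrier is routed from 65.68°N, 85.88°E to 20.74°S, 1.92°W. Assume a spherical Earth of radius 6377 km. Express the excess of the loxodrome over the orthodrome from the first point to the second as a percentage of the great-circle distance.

2.8%

Great circle: σ = 1.8838 rad → d_gc = Rσ = 12013.0 km
Rhumb: Δφ = -1.5083, Δλ = -1.5324, Δψ = -1.9051, q = Δφ/Δψ = 0.7917 → d_rh = R√(Δφ²+q²Δλ²) = 12344.1 km
Excess = (12344.1 − 12013.0) / 12013.0 = 331.1 / 12013.0 = 2.76% ≈ 2.8%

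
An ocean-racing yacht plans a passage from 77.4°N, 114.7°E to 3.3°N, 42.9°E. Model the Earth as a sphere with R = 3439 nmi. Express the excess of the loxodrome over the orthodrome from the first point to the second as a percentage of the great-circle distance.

3.6%

Great circle: σ = 1.4463 rad → d_gc = Rσ = 4973.7 nmi
Rhumb: Δφ = -1.2933, Δλ = -1.2531, Δψ = -2.1460, q = Δφ/Δψ = 0.6026 → d_rh = R√(Δφ²+q²Δλ²) = 5150.4 nmi
Excess = (5150.4 − 4973.7) / 4973.7 = 176.7 / 4973.7 = 3.553% ≈ 3.6%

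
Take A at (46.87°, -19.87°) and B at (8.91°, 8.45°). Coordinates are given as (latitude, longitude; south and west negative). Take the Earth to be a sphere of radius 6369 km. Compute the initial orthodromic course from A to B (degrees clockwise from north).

138.5°

N = sin Δλ·cos φ₂ = +0.4687;  D = cos φ₁ sin φ₂ − sin φ₁ cos φ₂ cos Δλ = -0.5288
initial course = atan2(N, D) = 138.45°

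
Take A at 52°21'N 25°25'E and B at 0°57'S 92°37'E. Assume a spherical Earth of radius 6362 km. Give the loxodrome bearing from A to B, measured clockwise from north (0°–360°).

133.0°

Meridional parts: M(φ₁)=+1.0761, M(φ₂)=-0.0166 → ΔM = -1.0927;  Δλ = +1.1729 rad
tan C = Δλ / ΔM = -1.0734 → C = 132.97°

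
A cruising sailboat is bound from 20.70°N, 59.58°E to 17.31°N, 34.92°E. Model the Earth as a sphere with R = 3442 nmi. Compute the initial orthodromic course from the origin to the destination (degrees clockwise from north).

265.9°

θ = atan2( sin Δλ·cos φ₂ ,  cos φ₁ sin φ₂ − sin φ₁ cos φ₂ cos Δλ )
  = atan2(-0.3983, -0.0284) = 265.93°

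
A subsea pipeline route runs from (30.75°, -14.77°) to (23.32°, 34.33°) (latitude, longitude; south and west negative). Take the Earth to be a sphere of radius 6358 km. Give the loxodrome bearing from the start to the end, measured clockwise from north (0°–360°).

Δψ = ln[tan(π/4+φ₂/2)/tan(π/4+φ₁/2)] = -0.1457
Δλ = +0.8570 rad (taken the short way round)
course = atan2(Δλ, Δψ) = 99.65°

99.7°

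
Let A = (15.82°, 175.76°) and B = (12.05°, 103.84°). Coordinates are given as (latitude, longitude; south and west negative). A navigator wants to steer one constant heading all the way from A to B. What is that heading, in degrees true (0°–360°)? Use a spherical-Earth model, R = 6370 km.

266.9°

Δψ = ln[tan(π/4+φ₂/2)/tan(π/4+φ₁/2)] = -0.0678
Δλ = -1.2552 rad (taken the short way round)
course = atan2(Δλ, Δψ) = 266.91°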